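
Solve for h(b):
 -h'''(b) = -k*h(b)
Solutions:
 h(b) = C1*exp(b*k^(1/3)) + C2*exp(b*k^(1/3)*(-1 + sqrt(3)*I)/2) + C3*exp(-b*k^(1/3)*(1 + sqrt(3)*I)/2)


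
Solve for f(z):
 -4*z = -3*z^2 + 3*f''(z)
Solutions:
 f(z) = C1 + C2*z + z^4/12 - 2*z^3/9


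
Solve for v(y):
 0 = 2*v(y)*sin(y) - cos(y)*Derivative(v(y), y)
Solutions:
 v(y) = C1/cos(y)^2


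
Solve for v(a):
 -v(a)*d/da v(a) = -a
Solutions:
 v(a) = -sqrt(C1 + a^2)
 v(a) = sqrt(C1 + a^2)


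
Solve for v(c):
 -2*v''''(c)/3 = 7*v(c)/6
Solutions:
 v(c) = (C1*sin(7^(1/4)*c/2) + C2*cos(7^(1/4)*c/2))*exp(-7^(1/4)*c/2) + (C3*sin(7^(1/4)*c/2) + C4*cos(7^(1/4)*c/2))*exp(7^(1/4)*c/2)


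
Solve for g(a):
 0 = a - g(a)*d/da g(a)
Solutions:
 g(a) = -sqrt(C1 + a^2)
 g(a) = sqrt(C1 + a^2)


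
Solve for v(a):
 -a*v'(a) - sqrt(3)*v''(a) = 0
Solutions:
 v(a) = C1 + C2*erf(sqrt(2)*3^(3/4)*a/6)


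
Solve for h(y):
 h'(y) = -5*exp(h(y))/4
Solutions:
 h(y) = log(1/(C1 + 5*y)) + 2*log(2)


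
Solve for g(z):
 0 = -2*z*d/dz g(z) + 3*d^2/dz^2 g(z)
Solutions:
 g(z) = C1 + C2*erfi(sqrt(3)*z/3)


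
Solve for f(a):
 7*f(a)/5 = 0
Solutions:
 f(a) = 0


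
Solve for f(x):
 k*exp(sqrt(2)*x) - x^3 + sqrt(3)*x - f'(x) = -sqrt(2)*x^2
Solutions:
 f(x) = C1 + sqrt(2)*k*exp(sqrt(2)*x)/2 - x^4/4 + sqrt(2)*x^3/3 + sqrt(3)*x^2/2


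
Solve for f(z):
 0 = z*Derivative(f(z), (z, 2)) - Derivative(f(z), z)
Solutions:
 f(z) = C1 + C2*z^2


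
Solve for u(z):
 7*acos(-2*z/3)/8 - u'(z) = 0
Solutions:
 u(z) = C1 + 7*z*acos(-2*z/3)/8 + 7*sqrt(9 - 4*z^2)/16


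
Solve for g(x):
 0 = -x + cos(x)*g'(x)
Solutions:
 g(x) = C1 + Integral(x/cos(x), x)


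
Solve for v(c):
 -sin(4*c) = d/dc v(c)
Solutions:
 v(c) = C1 + cos(4*c)/4


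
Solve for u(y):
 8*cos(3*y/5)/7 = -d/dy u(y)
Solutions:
 u(y) = C1 - 40*sin(3*y/5)/21


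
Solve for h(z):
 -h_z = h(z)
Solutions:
 h(z) = C1*exp(-z)


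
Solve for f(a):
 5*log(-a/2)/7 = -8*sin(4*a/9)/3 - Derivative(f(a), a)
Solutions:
 f(a) = C1 - 5*a*log(-a)/7 + 5*a*log(2)/7 + 5*a/7 + 6*cos(4*a/9)


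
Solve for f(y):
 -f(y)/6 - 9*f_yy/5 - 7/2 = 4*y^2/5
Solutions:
 f(y) = C1*sin(sqrt(30)*y/18) + C2*cos(sqrt(30)*y/18) - 24*y^2/5 + 2067/25


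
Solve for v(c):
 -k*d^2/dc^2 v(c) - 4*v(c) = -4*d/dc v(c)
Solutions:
 v(c) = C1*exp(2*c*(1 - sqrt(1 - k))/k) + C2*exp(2*c*(sqrt(1 - k) + 1)/k)


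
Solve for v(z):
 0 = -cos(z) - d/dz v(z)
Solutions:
 v(z) = C1 - sin(z)


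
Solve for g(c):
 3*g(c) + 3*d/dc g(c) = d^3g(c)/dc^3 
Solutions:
 g(c) = C1*exp(-2^(1/3)*c*(2/(sqrt(5) + 3)^(1/3) + 2^(1/3)*(sqrt(5) + 3)^(1/3))/4)*sin(2^(1/3)*sqrt(3)*c*(-2^(1/3)*(sqrt(5) + 3)^(1/3) + 2/(sqrt(5) + 3)^(1/3))/4) + C2*exp(-2^(1/3)*c*(2/(sqrt(5) + 3)^(1/3) + 2^(1/3)*(sqrt(5) + 3)^(1/3))/4)*cos(2^(1/3)*sqrt(3)*c*(-2^(1/3)*(sqrt(5) + 3)^(1/3) + 2/(sqrt(5) + 3)^(1/3))/4) + C3*exp(2^(1/3)*c*((sqrt(5) + 3)^(-1/3) + 2^(1/3)*(sqrt(5) + 3)^(1/3)/2))


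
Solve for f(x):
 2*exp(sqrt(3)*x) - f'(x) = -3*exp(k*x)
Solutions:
 f(x) = C1 + 2*sqrt(3)*exp(sqrt(3)*x)/3 + 3*exp(k*x)/k


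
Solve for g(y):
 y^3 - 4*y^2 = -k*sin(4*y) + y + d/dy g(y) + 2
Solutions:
 g(y) = C1 - k*cos(4*y)/4 + y^4/4 - 4*y^3/3 - y^2/2 - 2*y


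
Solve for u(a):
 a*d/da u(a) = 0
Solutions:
 u(a) = C1


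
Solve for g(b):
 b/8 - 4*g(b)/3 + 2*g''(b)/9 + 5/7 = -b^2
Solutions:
 g(b) = C1*exp(-sqrt(6)*b) + C2*exp(sqrt(6)*b) + 3*b^2/4 + 3*b/32 + 11/14


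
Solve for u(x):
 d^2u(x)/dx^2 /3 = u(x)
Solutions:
 u(x) = C1*exp(-sqrt(3)*x) + C2*exp(sqrt(3)*x)


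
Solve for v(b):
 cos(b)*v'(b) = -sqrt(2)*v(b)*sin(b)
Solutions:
 v(b) = C1*cos(b)^(sqrt(2))


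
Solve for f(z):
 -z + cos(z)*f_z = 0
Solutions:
 f(z) = C1 + Integral(z/cos(z), z)


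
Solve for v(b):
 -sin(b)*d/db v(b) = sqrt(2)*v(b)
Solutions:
 v(b) = C1*(cos(b) + 1)^(sqrt(2)/2)/(cos(b) - 1)^(sqrt(2)/2)


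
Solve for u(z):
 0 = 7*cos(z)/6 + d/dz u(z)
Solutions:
 u(z) = C1 - 7*sin(z)/6


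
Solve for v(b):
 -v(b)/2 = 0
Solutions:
 v(b) = 0


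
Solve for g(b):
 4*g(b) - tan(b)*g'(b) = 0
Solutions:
 g(b) = C1*sin(b)^4


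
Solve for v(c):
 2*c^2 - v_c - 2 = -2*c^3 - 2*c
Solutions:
 v(c) = C1 + c^4/2 + 2*c^3/3 + c^2 - 2*c


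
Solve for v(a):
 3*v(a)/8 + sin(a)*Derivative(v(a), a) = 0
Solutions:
 v(a) = C1*(cos(a) + 1)^(3/16)/(cos(a) - 1)^(3/16)


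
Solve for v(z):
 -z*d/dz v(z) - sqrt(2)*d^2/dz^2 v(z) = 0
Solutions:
 v(z) = C1 + C2*erf(2^(1/4)*z/2)


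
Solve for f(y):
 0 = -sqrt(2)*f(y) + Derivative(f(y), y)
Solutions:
 f(y) = C1*exp(sqrt(2)*y)


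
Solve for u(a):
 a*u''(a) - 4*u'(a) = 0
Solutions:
 u(a) = C1 + C2*a^5


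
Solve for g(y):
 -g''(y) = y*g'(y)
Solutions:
 g(y) = C1 + C2*erf(sqrt(2)*y/2)


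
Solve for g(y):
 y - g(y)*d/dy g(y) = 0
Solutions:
 g(y) = -sqrt(C1 + y^2)
 g(y) = sqrt(C1 + y^2)


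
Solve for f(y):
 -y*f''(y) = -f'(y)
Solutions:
 f(y) = C1 + C2*y^2


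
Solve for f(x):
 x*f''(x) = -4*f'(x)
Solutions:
 f(x) = C1 + C2/x^3


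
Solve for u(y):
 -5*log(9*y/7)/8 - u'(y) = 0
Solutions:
 u(y) = C1 - 5*y*log(y)/8 - 5*y*log(3)/4 + 5*y/8 + 5*y*log(7)/8


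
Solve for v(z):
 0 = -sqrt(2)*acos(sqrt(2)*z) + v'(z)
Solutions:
 v(z) = C1 + sqrt(2)*(z*acos(sqrt(2)*z) - sqrt(2)*sqrt(1 - 2*z^2)/2)


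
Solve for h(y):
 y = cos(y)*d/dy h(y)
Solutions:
 h(y) = C1 + Integral(y/cos(y), y)


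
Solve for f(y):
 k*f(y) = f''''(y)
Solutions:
 f(y) = C1*exp(-k^(1/4)*y) + C2*exp(k^(1/4)*y) + C3*exp(-I*k^(1/4)*y) + C4*exp(I*k^(1/4)*y)


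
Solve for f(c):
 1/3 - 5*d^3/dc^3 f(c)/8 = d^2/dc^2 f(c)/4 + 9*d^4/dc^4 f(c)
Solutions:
 f(c) = C1 + C2*c + 2*c^2/3 + (C3*sin(sqrt(551)*c/144) + C4*cos(sqrt(551)*c/144))*exp(-5*c/144)


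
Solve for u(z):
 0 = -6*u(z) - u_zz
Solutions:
 u(z) = C1*sin(sqrt(6)*z) + C2*cos(sqrt(6)*z)


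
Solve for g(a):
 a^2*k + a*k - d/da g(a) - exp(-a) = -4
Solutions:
 g(a) = C1 + a^3*k/3 + a^2*k/2 + 4*a + exp(-a)


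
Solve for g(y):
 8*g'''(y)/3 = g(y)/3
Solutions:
 g(y) = C3*exp(y/2) + (C1*sin(sqrt(3)*y/4) + C2*cos(sqrt(3)*y/4))*exp(-y/4)


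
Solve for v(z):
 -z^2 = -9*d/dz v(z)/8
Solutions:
 v(z) = C1 + 8*z^3/27


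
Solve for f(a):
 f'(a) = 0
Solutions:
 f(a) = C1


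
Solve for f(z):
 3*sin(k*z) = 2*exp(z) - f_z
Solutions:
 f(z) = C1 + 2*exp(z) + 3*cos(k*z)/k


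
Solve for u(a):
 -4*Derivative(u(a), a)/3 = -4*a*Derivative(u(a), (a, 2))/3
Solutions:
 u(a) = C1 + C2*a^2


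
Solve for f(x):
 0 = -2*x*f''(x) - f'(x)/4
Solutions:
 f(x) = C1 + C2*x^(7/8)


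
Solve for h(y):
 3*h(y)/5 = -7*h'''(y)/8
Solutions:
 h(y) = C3*exp(-2*3^(1/3)*35^(2/3)*y/35) + (C1*sin(3^(5/6)*35^(2/3)*y/35) + C2*cos(3^(5/6)*35^(2/3)*y/35))*exp(3^(1/3)*35^(2/3)*y/35)


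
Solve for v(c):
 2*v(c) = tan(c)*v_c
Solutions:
 v(c) = C1*sin(c)^2


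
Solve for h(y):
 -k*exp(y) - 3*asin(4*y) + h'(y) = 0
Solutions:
 h(y) = C1 + k*exp(y) + 3*y*asin(4*y) + 3*sqrt(1 - 16*y^2)/4


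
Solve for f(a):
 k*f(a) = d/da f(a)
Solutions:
 f(a) = C1*exp(a*k)


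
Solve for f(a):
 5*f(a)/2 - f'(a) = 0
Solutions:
 f(a) = C1*exp(5*a/2)


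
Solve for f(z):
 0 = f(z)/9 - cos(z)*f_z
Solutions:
 f(z) = C1*(sin(z) + 1)^(1/18)/(sin(z) - 1)^(1/18)


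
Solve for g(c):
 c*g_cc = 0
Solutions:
 g(c) = C1 + C2*c


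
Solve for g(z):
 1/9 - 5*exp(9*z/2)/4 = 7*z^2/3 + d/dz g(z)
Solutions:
 g(z) = C1 - 7*z^3/9 + z/9 - 5*exp(9*z/2)/18


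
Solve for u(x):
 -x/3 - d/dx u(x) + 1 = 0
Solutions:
 u(x) = C1 - x^2/6 + x


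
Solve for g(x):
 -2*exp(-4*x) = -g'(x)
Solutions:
 g(x) = C1 - exp(-4*x)/2


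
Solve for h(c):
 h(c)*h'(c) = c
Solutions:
 h(c) = -sqrt(C1 + c^2)
 h(c) = sqrt(C1 + c^2)


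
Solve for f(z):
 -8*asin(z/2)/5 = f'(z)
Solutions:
 f(z) = C1 - 8*z*asin(z/2)/5 - 8*sqrt(4 - z^2)/5


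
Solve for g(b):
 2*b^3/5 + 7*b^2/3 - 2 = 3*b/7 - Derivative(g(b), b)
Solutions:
 g(b) = C1 - b^4/10 - 7*b^3/9 + 3*b^2/14 + 2*b


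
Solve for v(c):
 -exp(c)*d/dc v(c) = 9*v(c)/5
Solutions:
 v(c) = C1*exp(9*exp(-c)/5)


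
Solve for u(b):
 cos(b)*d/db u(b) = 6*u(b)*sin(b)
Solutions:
 u(b) = C1/cos(b)^6


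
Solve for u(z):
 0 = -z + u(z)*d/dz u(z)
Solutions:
 u(z) = -sqrt(C1 + z^2)
 u(z) = sqrt(C1 + z^2)


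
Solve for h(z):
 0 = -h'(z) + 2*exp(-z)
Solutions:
 h(z) = C1 - 2*exp(-z)


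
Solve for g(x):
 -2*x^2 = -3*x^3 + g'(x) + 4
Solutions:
 g(x) = C1 + 3*x^4/4 - 2*x^3/3 - 4*x


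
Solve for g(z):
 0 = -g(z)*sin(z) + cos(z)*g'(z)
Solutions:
 g(z) = C1/cos(z)


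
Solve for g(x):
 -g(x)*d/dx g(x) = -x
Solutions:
 g(x) = -sqrt(C1 + x^2)
 g(x) = sqrt(C1 + x^2)


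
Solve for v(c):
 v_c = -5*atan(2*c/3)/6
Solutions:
 v(c) = C1 - 5*c*atan(2*c/3)/6 + 5*log(4*c^2 + 9)/8


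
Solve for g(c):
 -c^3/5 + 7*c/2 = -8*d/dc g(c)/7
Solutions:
 g(c) = C1 + 7*c^4/160 - 49*c^2/32


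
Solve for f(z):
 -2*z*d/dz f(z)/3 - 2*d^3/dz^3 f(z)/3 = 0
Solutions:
 f(z) = C1 + Integral(C2*airyai(-z) + C3*airybi(-z), z)


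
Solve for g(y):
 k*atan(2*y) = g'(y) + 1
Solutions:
 g(y) = C1 + k*(y*atan(2*y) - log(4*y^2 + 1)/4) - y


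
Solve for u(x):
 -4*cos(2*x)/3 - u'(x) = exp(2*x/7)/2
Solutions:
 u(x) = C1 - 7*exp(2*x/7)/4 - 2*sin(2*x)/3


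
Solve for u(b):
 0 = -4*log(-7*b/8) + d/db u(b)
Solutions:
 u(b) = C1 + 4*b*log(-b) + 4*b*(-3*log(2) - 1 + log(7))


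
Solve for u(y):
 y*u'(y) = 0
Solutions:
 u(y) = C1


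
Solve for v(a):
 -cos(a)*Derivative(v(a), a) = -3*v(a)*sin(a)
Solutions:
 v(a) = C1/cos(a)^3


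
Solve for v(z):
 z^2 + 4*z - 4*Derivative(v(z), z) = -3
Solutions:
 v(z) = C1 + z^3/12 + z^2/2 + 3*z/4


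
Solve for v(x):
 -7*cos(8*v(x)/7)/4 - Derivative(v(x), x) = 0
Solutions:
 7*x/4 - 7*log(sin(8*v(x)/7) - 1)/16 + 7*log(sin(8*v(x)/7) + 1)/16 = C1


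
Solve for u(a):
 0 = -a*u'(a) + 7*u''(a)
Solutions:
 u(a) = C1 + C2*erfi(sqrt(14)*a/14)


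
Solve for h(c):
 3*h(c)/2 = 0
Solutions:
 h(c) = 0


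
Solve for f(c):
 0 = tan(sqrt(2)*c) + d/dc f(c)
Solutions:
 f(c) = C1 + sqrt(2)*log(cos(sqrt(2)*c))/2


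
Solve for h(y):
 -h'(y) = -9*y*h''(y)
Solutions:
 h(y) = C1 + C2*y^(10/9)


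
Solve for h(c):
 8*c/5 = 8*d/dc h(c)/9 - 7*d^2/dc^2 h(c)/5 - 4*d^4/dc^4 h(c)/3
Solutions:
 h(c) = C1 + C2*exp(-c*(-21*75^(1/3)/(200 + sqrt(55435))^(1/3) + 45^(1/3)*(200 + sqrt(55435))^(1/3))/60)*sin(3^(1/6)*5^(1/3)*c*(7*3^(2/3)*5^(1/3)/(200 + sqrt(55435))^(1/3) + (200 + sqrt(55435))^(1/3))/20) + C3*exp(-c*(-21*75^(1/3)/(200 + sqrt(55435))^(1/3) + 45^(1/3)*(200 + sqrt(55435))^(1/3))/60)*cos(3^(1/6)*5^(1/3)*c*(7*3^(2/3)*5^(1/3)/(200 + sqrt(55435))^(1/3) + (200 + sqrt(55435))^(1/3))/20) + C4*exp(c*(-21*75^(1/3)/(200 + sqrt(55435))^(1/3) + 45^(1/3)*(200 + sqrt(55435))^(1/3))/30) + 9*c^2/10 + 567*c/200


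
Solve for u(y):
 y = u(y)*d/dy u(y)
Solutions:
 u(y) = -sqrt(C1 + y^2)
 u(y) = sqrt(C1 + y^2)


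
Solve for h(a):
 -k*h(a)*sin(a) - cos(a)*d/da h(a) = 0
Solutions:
 h(a) = C1*exp(k*log(cos(a)))


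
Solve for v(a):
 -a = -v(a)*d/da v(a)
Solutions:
 v(a) = -sqrt(C1 + a^2)
 v(a) = sqrt(C1 + a^2)


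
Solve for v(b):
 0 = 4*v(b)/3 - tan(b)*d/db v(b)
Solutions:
 v(b) = C1*sin(b)^(4/3)


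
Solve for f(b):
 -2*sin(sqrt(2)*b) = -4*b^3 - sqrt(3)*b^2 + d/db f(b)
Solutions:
 f(b) = C1 + b^4 + sqrt(3)*b^3/3 + sqrt(2)*cos(sqrt(2)*b)


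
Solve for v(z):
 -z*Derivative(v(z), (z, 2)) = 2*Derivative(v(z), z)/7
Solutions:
 v(z) = C1 + C2*z^(5/7)


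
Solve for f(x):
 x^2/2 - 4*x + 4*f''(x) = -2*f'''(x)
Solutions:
 f(x) = C1 + C2*x + C3*exp(-2*x) - x^4/96 + 3*x^3/16 - 9*x^2/32


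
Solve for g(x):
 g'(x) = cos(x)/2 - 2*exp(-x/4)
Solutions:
 g(x) = C1 + sin(x)/2 + 8*exp(-x/4)


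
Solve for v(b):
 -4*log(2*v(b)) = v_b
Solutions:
 Integral(1/(log(_y) + log(2)), (_y, v(b)))/4 = C1 - b


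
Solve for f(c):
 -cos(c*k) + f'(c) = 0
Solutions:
 f(c) = C1 + sin(c*k)/k


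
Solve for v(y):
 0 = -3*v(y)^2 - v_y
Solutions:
 v(y) = 1/(C1 + 3*y)


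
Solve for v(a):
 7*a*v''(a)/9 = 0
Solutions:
 v(a) = C1 + C2*a


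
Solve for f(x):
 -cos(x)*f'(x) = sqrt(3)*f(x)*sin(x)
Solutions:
 f(x) = C1*cos(x)^(sqrt(3))


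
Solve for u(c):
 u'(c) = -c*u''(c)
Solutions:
 u(c) = C1 + C2*log(c)


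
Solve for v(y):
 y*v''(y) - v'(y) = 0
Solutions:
 v(y) = C1 + C2*y^2


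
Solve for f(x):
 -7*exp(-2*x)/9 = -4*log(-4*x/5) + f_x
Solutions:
 f(x) = C1 + 4*x*log(-x) + 4*x*(-log(5) - 1 + 2*log(2)) + 7*exp(-2*x)/18


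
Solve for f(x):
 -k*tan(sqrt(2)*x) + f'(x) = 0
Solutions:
 f(x) = C1 - sqrt(2)*k*log(cos(sqrt(2)*x))/2


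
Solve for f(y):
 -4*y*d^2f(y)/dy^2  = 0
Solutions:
 f(y) = C1 + C2*y


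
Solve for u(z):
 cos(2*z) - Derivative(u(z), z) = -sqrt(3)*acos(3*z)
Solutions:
 u(z) = C1 + sqrt(3)*(z*acos(3*z) - sqrt(1 - 9*z^2)/3) + sin(2*z)/2


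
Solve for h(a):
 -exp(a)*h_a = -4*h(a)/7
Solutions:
 h(a) = C1*exp(-4*exp(-a)/7)


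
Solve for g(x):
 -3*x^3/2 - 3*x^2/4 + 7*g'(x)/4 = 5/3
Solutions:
 g(x) = C1 + 3*x^4/14 + x^3/7 + 20*x/21


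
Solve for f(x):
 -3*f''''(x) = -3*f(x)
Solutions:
 f(x) = C1*exp(-x) + C2*exp(x) + C3*sin(x) + C4*cos(x)


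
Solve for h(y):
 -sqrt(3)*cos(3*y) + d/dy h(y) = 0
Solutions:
 h(y) = C1 + sqrt(3)*sin(3*y)/3


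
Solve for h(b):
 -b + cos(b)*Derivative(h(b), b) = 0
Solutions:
 h(b) = C1 + Integral(b/cos(b), b)


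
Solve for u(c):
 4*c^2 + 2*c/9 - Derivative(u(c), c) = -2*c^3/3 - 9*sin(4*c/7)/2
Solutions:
 u(c) = C1 + c^4/6 + 4*c^3/3 + c^2/9 - 63*cos(4*c/7)/8


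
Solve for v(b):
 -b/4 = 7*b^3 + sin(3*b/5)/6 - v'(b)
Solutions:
 v(b) = C1 + 7*b^4/4 + b^2/8 - 5*cos(3*b/5)/18


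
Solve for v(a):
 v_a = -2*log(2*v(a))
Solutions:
 Integral(1/(log(_y) + log(2)), (_y, v(a)))/2 = C1 - a


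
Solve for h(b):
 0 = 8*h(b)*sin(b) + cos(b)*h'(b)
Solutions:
 h(b) = C1*cos(b)^8


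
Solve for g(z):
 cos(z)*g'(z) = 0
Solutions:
 g(z) = C1


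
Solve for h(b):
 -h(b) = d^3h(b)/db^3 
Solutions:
 h(b) = C3*exp(-b) + (C1*sin(sqrt(3)*b/2) + C2*cos(sqrt(3)*b/2))*exp(b/2)


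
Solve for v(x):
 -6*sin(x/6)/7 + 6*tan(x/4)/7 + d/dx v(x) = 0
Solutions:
 v(x) = C1 + 24*log(cos(x/4))/7 - 36*cos(x/6)/7


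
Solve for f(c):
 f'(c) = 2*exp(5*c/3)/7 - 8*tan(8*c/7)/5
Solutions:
 f(c) = C1 + 6*exp(5*c/3)/35 + 7*log(cos(8*c/7))/5


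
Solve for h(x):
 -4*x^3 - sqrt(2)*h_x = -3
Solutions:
 h(x) = C1 - sqrt(2)*x^4/2 + 3*sqrt(2)*x/2


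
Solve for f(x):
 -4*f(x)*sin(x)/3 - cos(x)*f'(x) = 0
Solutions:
 f(x) = C1*cos(x)^(4/3)


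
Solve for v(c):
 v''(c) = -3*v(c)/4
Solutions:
 v(c) = C1*sin(sqrt(3)*c/2) + C2*cos(sqrt(3)*c/2)


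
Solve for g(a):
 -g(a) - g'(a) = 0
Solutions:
 g(a) = C1*exp(-a)


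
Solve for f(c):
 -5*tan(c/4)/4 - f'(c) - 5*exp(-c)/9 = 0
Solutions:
 f(c) = C1 - 5*log(tan(c/4)^2 + 1)/2 + 5*exp(-c)/9


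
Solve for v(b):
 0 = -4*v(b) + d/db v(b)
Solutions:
 v(b) = C1*exp(4*b)


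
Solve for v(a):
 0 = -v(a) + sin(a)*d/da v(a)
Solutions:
 v(a) = C1*sqrt(cos(a) - 1)/sqrt(cos(a) + 1)


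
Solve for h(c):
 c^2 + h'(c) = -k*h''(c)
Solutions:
 h(c) = C1 + C2*exp(-c/k) - c^3/3 + c^2*k - 2*c*k^2


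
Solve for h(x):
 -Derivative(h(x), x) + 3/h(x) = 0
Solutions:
 h(x) = -sqrt(C1 + 6*x)
 h(x) = sqrt(C1 + 6*x)


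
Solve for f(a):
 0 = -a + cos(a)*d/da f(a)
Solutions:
 f(a) = C1 + Integral(a/cos(a), a)


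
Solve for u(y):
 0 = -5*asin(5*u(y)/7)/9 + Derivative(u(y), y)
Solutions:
 Integral(1/asin(5*_y/7), (_y, u(y))) = C1 + 5*y/9


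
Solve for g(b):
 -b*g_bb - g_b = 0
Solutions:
 g(b) = C1 + C2*log(b)


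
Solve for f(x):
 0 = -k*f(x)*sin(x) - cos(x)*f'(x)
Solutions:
 f(x) = C1*exp(k*log(cos(x)))


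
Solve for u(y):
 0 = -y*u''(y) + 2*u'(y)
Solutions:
 u(y) = C1 + C2*y^3


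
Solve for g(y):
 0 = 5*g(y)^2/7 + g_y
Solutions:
 g(y) = 7/(C1 + 5*y)


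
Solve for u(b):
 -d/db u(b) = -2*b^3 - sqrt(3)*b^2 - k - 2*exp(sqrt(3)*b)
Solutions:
 u(b) = C1 + b^4/2 + sqrt(3)*b^3/3 + b*k + 2*sqrt(3)*exp(sqrt(3)*b)/3


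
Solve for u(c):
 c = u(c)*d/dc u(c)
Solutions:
 u(c) = -sqrt(C1 + c^2)
 u(c) = sqrt(C1 + c^2)


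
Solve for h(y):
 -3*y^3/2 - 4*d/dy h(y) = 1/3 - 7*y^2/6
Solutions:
 h(y) = C1 - 3*y^4/32 + 7*y^3/72 - y/12


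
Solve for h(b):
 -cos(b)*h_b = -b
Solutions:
 h(b) = C1 + Integral(b/cos(b), b)


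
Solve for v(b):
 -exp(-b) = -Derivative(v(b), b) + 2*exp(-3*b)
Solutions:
 v(b) = C1 - exp(-b) - 2*exp(-3*b)/3


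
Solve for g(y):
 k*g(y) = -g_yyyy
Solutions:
 g(y) = C1*exp(-y*(-k)^(1/4)) + C2*exp(y*(-k)^(1/4)) + C3*exp(-I*y*(-k)^(1/4)) + C4*exp(I*y*(-k)^(1/4))


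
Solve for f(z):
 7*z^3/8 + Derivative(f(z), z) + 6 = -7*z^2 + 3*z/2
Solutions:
 f(z) = C1 - 7*z^4/32 - 7*z^3/3 + 3*z^2/4 - 6*z


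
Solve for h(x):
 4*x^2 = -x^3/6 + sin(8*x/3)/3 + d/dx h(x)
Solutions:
 h(x) = C1 + x^4/24 + 4*x^3/3 + cos(8*x/3)/8


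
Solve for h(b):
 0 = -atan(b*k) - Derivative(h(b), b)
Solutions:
 h(b) = C1 - Piecewise((b*atan(b*k) - log(b^2*k^2 + 1)/(2*k), Ne(k, 0)), (0, True))


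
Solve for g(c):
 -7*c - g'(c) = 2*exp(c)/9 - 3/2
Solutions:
 g(c) = C1 - 7*c^2/2 + 3*c/2 - 2*exp(c)/9


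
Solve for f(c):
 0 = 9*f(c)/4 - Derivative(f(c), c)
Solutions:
 f(c) = C1*exp(9*c/4)


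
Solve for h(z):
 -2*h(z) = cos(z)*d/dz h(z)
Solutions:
 h(z) = C1*(sin(z) - 1)/(sin(z) + 1)


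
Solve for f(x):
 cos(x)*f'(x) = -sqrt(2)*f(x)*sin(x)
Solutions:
 f(x) = C1*cos(x)^(sqrt(2))


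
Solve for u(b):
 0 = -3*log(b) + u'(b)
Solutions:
 u(b) = C1 + 3*b*log(b) - 3*b


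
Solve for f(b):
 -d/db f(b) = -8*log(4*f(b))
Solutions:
 -Integral(1/(log(_y) + 2*log(2)), (_y, f(b)))/8 = C1 - b


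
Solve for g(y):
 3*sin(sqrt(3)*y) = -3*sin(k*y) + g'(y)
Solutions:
 g(y) = C1 - sqrt(3)*cos(sqrt(3)*y) - 3*cos(k*y)/k


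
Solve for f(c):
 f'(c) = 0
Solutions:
 f(c) = C1


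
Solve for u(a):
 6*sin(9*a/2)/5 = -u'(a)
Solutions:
 u(a) = C1 + 4*cos(9*a/2)/15


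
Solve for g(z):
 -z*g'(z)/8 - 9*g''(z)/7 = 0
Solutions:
 g(z) = C1 + C2*erf(sqrt(7)*z/12)


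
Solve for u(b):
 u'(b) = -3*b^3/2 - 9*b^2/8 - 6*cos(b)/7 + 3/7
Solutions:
 u(b) = C1 - 3*b^4/8 - 3*b^3/8 + 3*b/7 - 6*sin(b)/7


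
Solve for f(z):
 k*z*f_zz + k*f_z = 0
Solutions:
 f(z) = C1 + C2*log(z)


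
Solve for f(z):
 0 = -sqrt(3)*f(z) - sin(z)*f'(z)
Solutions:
 f(z) = C1*(cos(z) + 1)^(sqrt(3)/2)/(cos(z) - 1)^(sqrt(3)/2)


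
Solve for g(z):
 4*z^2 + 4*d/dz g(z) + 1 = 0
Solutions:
 g(z) = C1 - z^3/3 - z/4


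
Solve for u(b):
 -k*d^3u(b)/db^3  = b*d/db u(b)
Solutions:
 u(b) = C1 + Integral(C2*airyai(b*(-1/k)^(1/3)) + C3*airybi(b*(-1/k)^(1/3)), b)


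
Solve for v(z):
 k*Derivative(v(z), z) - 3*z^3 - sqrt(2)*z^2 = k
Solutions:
 v(z) = C1 + z + 3*z^4/(4*k) + sqrt(2)*z^3/(3*k)


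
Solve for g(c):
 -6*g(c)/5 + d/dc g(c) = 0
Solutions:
 g(c) = C1*exp(6*c/5)


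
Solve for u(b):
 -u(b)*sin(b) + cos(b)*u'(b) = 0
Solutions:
 u(b) = C1/cos(b)


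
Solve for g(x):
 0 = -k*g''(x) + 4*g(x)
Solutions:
 g(x) = C1*exp(-2*x*sqrt(1/k)) + C2*exp(2*x*sqrt(1/k))


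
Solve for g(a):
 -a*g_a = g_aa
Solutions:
 g(a) = C1 + C2*erf(sqrt(2)*a/2)


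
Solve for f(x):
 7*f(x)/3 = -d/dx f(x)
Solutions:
 f(x) = C1*exp(-7*x/3)


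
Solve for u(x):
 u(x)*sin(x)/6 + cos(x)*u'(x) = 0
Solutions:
 u(x) = C1*cos(x)^(1/6)


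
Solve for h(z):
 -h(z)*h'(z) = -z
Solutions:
 h(z) = -sqrt(C1 + z^2)
 h(z) = sqrt(C1 + z^2)


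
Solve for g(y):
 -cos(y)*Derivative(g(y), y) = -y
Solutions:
 g(y) = C1 + Integral(y/cos(y), y)


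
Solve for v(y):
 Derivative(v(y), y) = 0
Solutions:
 v(y) = C1


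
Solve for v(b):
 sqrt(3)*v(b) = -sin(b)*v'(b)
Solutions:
 v(b) = C1*(cos(b) + 1)^(sqrt(3)/2)/(cos(b) - 1)^(sqrt(3)/2)


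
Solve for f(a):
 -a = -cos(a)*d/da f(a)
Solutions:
 f(a) = C1 + Integral(a/cos(a), a)


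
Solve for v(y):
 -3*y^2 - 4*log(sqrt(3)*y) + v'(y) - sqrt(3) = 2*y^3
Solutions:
 v(y) = C1 + y^4/2 + y^3 + 4*y*log(y) - 4*y + sqrt(3)*y + y*log(9)


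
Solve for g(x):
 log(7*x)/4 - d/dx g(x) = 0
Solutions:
 g(x) = C1 + x*log(x)/4 - x/4 + x*log(7)/4


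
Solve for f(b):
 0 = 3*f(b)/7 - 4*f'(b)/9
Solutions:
 f(b) = C1*exp(27*b/28)


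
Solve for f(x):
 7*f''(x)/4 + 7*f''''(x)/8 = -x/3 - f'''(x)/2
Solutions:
 f(x) = C1 + C2*x - 2*x^3/63 + 4*x^2/147 + (C3*sin(sqrt(94)*x/7) + C4*cos(sqrt(94)*x/7))*exp(-2*x/7)


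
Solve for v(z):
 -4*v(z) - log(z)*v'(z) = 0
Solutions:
 v(z) = C1*exp(-4*li(z))


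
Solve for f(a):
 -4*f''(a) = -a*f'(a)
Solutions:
 f(a) = C1 + C2*erfi(sqrt(2)*a/4)


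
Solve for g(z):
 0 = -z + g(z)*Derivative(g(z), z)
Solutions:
 g(z) = -sqrt(C1 + z^2)
 g(z) = sqrt(C1 + z^2)


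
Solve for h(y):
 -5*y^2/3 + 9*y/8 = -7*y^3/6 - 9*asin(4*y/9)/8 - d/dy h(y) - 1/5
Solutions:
 h(y) = C1 - 7*y^4/24 + 5*y^3/9 - 9*y^2/16 - 9*y*asin(4*y/9)/8 - y/5 - 9*sqrt(81 - 16*y^2)/32


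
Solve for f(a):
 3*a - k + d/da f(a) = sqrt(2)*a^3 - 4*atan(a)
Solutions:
 f(a) = C1 + sqrt(2)*a^4/4 - 3*a^2/2 + a*k - 4*a*atan(a) + 2*log(a^2 + 1)


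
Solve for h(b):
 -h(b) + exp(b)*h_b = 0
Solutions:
 h(b) = C1*exp(-exp(-b))


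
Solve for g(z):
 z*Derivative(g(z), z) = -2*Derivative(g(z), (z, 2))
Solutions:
 g(z) = C1 + C2*erf(z/2)


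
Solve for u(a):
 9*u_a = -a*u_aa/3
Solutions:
 u(a) = C1 + C2/a^26


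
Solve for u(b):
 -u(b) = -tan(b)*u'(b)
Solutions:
 u(b) = C1*sin(b)


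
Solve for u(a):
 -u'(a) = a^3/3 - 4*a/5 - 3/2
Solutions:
 u(a) = C1 - a^4/12 + 2*a^2/5 + 3*a/2


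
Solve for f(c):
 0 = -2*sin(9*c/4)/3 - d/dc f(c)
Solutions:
 f(c) = C1 + 8*cos(9*c/4)/27


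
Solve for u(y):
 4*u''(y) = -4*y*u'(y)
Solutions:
 u(y) = C1 + C2*erf(sqrt(2)*y/2)


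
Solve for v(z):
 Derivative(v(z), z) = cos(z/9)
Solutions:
 v(z) = C1 + 9*sin(z/9)


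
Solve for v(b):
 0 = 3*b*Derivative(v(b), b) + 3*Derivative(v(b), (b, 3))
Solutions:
 v(b) = C1 + Integral(C2*airyai(-b) + C3*airybi(-b), b)


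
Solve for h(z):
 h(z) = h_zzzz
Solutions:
 h(z) = C1*exp(-z) + C2*exp(z) + C3*sin(z) + C4*cos(z)


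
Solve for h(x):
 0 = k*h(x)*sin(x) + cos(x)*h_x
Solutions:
 h(x) = C1*exp(k*log(cos(x)))


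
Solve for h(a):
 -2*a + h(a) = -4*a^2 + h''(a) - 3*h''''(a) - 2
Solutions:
 h(a) = -4*a^2 + 2*a + (C1*sin(3^(3/4)*a*sin(atan(sqrt(11))/2)/3) + C2*cos(3^(3/4)*a*sin(atan(sqrt(11))/2)/3))*exp(-3^(3/4)*a*cos(atan(sqrt(11))/2)/3) + (C3*sin(3^(3/4)*a*sin(atan(sqrt(11))/2)/3) + C4*cos(3^(3/4)*a*sin(atan(sqrt(11))/2)/3))*exp(3^(3/4)*a*cos(atan(sqrt(11))/2)/3) - 10


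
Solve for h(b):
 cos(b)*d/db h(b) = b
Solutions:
 h(b) = C1 + Integral(b/cos(b), b)


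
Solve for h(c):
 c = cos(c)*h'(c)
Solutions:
 h(c) = C1 + Integral(c/cos(c), c)


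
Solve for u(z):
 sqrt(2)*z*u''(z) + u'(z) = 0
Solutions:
 u(z) = C1 + C2*z^(1 - sqrt(2)/2)


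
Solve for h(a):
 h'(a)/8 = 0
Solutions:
 h(a) = C1


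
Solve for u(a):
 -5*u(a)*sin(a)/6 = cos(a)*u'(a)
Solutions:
 u(a) = C1*cos(a)^(5/6)


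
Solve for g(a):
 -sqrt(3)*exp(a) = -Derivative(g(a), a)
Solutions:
 g(a) = C1 + sqrt(3)*exp(a)


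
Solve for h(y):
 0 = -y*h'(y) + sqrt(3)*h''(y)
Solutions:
 h(y) = C1 + C2*erfi(sqrt(2)*3^(3/4)*y/6)


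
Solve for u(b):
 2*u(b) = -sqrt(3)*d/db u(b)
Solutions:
 u(b) = C1*exp(-2*sqrt(3)*b/3)


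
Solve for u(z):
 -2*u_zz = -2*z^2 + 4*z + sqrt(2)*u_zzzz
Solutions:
 u(z) = C1 + C2*z + C3*sin(2^(1/4)*z) + C4*cos(2^(1/4)*z) + z^4/12 - z^3/3 - sqrt(2)*z^2/2


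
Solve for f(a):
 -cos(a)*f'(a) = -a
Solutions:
 f(a) = C1 + Integral(a/cos(a), a)


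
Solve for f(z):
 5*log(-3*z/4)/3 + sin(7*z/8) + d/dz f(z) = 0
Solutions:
 f(z) = C1 - 5*z*log(-z)/3 - 2*z*log(3) + z*log(6)/3 + 5*z/3 + 3*z*log(2) + 8*cos(7*z/8)/7


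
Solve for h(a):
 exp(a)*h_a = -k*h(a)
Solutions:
 h(a) = C1*exp(k*exp(-a))


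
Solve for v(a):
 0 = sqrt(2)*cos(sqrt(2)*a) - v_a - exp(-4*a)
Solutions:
 v(a) = C1 + sin(sqrt(2)*a) + exp(-4*a)/4


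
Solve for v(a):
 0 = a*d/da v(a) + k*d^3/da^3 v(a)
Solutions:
 v(a) = C1 + Integral(C2*airyai(a*(-1/k)^(1/3)) + C3*airybi(a*(-1/k)^(1/3)), a)


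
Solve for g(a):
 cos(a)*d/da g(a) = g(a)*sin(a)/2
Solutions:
 g(a) = C1/sqrt(cos(a))


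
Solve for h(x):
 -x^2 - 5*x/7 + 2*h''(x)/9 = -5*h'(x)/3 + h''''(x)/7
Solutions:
 h(x) = C1 + C2*exp(-x*(4*18^(1/3)*7^(2/3)/(sqrt(163353) + 405)^(1/3) + 84^(1/3)*(sqrt(163353) + 405)^(1/3))/36)*sin(3^(1/6)*x*(-28^(1/3)*3^(2/3)*(sqrt(163353) + 405)^(1/3) + 12*2^(1/3)*7^(2/3)/(sqrt(163353) + 405)^(1/3))/36) + C3*exp(-x*(4*18^(1/3)*7^(2/3)/(sqrt(163353) + 405)^(1/3) + 84^(1/3)*(sqrt(163353) + 405)^(1/3))/36)*cos(3^(1/6)*x*(-28^(1/3)*3^(2/3)*(sqrt(163353) + 405)^(1/3) + 12*2^(1/3)*7^(2/3)/(sqrt(163353) + 405)^(1/3))/36) + C4*exp(x*(4*18^(1/3)*7^(2/3)/(sqrt(163353) + 405)^(1/3) + 84^(1/3)*(sqrt(163353) + 405)^(1/3))/18) + x^3/5 + 47*x^2/350 - 94*x/2625


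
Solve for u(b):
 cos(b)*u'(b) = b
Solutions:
 u(b) = C1 + Integral(b/cos(b), b)


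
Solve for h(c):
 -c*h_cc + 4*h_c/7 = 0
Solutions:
 h(c) = C1 + C2*c^(11/7)


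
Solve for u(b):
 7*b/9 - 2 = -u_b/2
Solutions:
 u(b) = C1 - 7*b^2/9 + 4*b


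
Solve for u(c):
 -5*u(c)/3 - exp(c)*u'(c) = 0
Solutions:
 u(c) = C1*exp(5*exp(-c)/3)


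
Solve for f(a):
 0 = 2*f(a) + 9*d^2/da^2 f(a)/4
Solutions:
 f(a) = C1*sin(2*sqrt(2)*a/3) + C2*cos(2*sqrt(2)*a/3)


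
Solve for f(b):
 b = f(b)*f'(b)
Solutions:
 f(b) = -sqrt(C1 + b^2)
 f(b) = sqrt(C1 + b^2)


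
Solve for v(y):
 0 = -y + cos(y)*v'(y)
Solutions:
 v(y) = C1 + Integral(y/cos(y), y)


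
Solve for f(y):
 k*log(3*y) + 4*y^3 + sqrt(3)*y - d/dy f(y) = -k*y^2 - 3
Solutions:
 f(y) = C1 + k*y^3/3 + k*y*log(y) - k*y + k*y*log(3) + y^4 + sqrt(3)*y^2/2 + 3*y


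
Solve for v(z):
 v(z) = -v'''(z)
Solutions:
 v(z) = C3*exp(-z) + (C1*sin(sqrt(3)*z/2) + C2*cos(sqrt(3)*z/2))*exp(z/2)


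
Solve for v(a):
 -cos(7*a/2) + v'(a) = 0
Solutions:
 v(a) = C1 + 2*sin(7*a/2)/7


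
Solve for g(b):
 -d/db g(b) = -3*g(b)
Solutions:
 g(b) = C1*exp(3*b)


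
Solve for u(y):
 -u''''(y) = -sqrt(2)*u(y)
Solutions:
 u(y) = C1*exp(-2^(1/8)*y) + C2*exp(2^(1/8)*y) + C3*sin(2^(1/8)*y) + C4*cos(2^(1/8)*y)


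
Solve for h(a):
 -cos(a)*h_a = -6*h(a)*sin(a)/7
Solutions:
 h(a) = C1/cos(a)^(6/7)


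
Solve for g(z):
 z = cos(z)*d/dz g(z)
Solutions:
 g(z) = C1 + Integral(z/cos(z), z)


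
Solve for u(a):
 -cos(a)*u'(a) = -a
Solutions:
 u(a) = C1 + Integral(a/cos(a), a)


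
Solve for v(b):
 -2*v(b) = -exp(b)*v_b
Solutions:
 v(b) = C1*exp(-2*exp(-b))


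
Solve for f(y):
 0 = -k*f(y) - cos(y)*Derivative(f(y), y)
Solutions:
 f(y) = C1*exp(k*(log(sin(y) - 1) - log(sin(y) + 1))/2)


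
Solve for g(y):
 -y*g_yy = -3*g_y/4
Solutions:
 g(y) = C1 + C2*y^(7/4)


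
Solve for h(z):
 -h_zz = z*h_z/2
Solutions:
 h(z) = C1 + C2*erf(z/2)


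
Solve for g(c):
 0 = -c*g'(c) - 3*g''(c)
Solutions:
 g(c) = C1 + C2*erf(sqrt(6)*c/6)


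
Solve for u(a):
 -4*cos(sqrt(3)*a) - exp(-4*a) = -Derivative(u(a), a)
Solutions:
 u(a) = C1 + 4*sqrt(3)*sin(sqrt(3)*a)/3 - exp(-4*a)/4


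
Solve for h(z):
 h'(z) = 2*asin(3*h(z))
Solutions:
 Integral(1/asin(3*_y), (_y, h(z))) = C1 + 2*z


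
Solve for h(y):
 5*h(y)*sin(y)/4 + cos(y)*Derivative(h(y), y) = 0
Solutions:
 h(y) = C1*cos(y)^(5/4)


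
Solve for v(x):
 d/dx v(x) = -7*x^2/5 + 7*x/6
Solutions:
 v(x) = C1 - 7*x^3/15 + 7*x^2/12


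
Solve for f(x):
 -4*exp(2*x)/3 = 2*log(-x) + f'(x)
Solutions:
 f(x) = C1 - 2*x*log(-x) + 2*x - 2*exp(2*x)/3


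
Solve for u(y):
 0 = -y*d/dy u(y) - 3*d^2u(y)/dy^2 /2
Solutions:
 u(y) = C1 + C2*erf(sqrt(3)*y/3)


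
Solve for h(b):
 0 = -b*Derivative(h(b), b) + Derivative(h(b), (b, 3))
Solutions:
 h(b) = C1 + Integral(C2*airyai(b) + C3*airybi(b), b)


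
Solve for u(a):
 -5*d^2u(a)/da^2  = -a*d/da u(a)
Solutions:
 u(a) = C1 + C2*erfi(sqrt(10)*a/10)


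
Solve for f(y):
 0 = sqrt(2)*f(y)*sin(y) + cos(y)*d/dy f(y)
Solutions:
 f(y) = C1*cos(y)^(sqrt(2))


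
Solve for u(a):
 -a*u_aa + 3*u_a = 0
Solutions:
 u(a) = C1 + C2*a^4


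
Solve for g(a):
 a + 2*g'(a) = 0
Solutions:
 g(a) = C1 - a^2/4


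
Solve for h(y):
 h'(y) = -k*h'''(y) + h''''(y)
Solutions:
 h(y) = C1 + C2*exp(y*(-k^2/(-k^3 + sqrt(-4*k^6 + (2*k^3 + 27)^2)/2 - 27/2)^(1/3) + k - (-k^3 + sqrt(-4*k^6 + (2*k^3 + 27)^2)/2 - 27/2)^(1/3))/3) + C3*exp(y*(-4*k^2/((-1 + sqrt(3)*I)*(-k^3 + sqrt(-4*k^6 + (2*k^3 + 27)^2)/2 - 27/2)^(1/3)) + 2*k + (-k^3 + sqrt(-4*k^6 + (2*k^3 + 27)^2)/2 - 27/2)^(1/3) - sqrt(3)*I*(-k^3 + sqrt(-4*k^6 + (2*k^3 + 27)^2)/2 - 27/2)^(1/3))/6) + C4*exp(y*(4*k^2/((1 + sqrt(3)*I)*(-k^3 + sqrt(-4*k^6 + (2*k^3 + 27)^2)/2 - 27/2)^(1/3)) + 2*k + (-k^3 + sqrt(-4*k^6 + (2*k^3 + 27)^2)/2 - 27/2)^(1/3) + sqrt(3)*I*(-k^3 + sqrt(-4*k^6 + (2*k^3 + 27)^2)/2 - 27/2)^(1/3))/6)


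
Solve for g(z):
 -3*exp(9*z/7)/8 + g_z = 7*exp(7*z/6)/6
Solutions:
 g(z) = C1 + 7*exp(9*z/7)/24 + exp(7*z/6)


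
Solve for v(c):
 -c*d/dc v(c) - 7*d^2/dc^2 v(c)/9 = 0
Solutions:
 v(c) = C1 + C2*erf(3*sqrt(14)*c/14)


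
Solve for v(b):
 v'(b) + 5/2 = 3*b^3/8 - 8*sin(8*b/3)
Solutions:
 v(b) = C1 + 3*b^4/32 - 5*b/2 + 3*cos(8*b/3)


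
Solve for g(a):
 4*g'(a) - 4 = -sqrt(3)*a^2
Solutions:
 g(a) = C1 - sqrt(3)*a^3/12 + a


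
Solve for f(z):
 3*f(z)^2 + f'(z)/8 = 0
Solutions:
 f(z) = 1/(C1 + 24*z)


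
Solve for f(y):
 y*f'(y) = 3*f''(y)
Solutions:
 f(y) = C1 + C2*erfi(sqrt(6)*y/6)


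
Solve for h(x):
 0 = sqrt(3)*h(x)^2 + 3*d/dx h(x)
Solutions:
 h(x) = 3/(C1 + sqrt(3)*x)


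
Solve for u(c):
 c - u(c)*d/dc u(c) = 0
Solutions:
 u(c) = -sqrt(C1 + c^2)
 u(c) = sqrt(C1 + c^2)


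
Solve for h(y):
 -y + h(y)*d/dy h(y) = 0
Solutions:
 h(y) = -sqrt(C1 + y^2)
 h(y) = sqrt(C1 + y^2)


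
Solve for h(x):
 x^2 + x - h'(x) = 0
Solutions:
 h(x) = C1 + x^3/3 + x^2/2


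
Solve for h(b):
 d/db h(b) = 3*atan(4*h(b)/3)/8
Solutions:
 Integral(1/atan(4*_y/3), (_y, h(b))) = C1 + 3*b/8


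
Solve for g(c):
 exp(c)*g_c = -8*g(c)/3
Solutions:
 g(c) = C1*exp(8*exp(-c)/3)


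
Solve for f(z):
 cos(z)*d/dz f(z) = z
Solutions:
 f(z) = C1 + Integral(z/cos(z), z)


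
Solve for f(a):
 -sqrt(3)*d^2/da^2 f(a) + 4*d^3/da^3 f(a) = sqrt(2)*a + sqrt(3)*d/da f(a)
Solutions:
 f(a) = C1 + C2*exp(a*(sqrt(3) + sqrt(3 + 16*sqrt(3)))/8) + C3*exp(a*(-sqrt(3 + 16*sqrt(3)) + sqrt(3))/8) - sqrt(6)*a^2/6 + sqrt(6)*a/3


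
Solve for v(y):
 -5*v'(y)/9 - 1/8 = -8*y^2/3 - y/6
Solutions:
 v(y) = C1 + 8*y^3/5 + 3*y^2/20 - 9*y/40


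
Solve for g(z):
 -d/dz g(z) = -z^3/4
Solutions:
 g(z) = C1 + z^4/16


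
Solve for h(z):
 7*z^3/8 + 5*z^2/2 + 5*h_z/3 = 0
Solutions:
 h(z) = C1 - 21*z^4/160 - z^3/2


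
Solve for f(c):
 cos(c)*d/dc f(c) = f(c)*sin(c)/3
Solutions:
 f(c) = C1/cos(c)^(1/3)


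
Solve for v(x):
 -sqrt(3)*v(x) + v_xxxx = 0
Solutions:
 v(x) = C1*exp(-3^(1/8)*x) + C2*exp(3^(1/8)*x) + C3*sin(3^(1/8)*x) + C4*cos(3^(1/8)*x)


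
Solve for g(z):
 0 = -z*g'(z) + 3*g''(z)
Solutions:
 g(z) = C1 + C2*erfi(sqrt(6)*z/6)


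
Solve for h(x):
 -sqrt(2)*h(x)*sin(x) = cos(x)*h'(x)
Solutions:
 h(x) = C1*cos(x)^(sqrt(2))


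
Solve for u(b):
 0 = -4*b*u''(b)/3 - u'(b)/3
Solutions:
 u(b) = C1 + C2*b^(3/4)


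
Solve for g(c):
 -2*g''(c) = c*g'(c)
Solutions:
 g(c) = C1 + C2*erf(c/2)


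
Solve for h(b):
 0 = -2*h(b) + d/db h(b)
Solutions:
 h(b) = C1*exp(2*b)


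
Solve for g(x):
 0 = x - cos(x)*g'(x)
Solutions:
 g(x) = C1 + Integral(x/cos(x), x)


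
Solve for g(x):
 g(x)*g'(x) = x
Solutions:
 g(x) = -sqrt(C1 + x^2)
 g(x) = sqrt(C1 + x^2)


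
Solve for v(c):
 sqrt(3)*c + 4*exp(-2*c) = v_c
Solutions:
 v(c) = C1 + sqrt(3)*c^2/2 - 2*exp(-2*c)


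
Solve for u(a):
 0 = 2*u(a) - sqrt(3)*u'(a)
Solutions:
 u(a) = C1*exp(2*sqrt(3)*a/3)


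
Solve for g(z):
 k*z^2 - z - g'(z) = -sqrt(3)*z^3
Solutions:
 g(z) = C1 + k*z^3/3 + sqrt(3)*z^4/4 - z^2/2


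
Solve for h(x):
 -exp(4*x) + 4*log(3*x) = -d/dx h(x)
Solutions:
 h(x) = C1 - 4*x*log(x) + 4*x*(1 - log(3)) + exp(4*x)/4


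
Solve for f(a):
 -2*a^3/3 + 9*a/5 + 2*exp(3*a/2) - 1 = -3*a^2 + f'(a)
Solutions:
 f(a) = C1 - a^4/6 + a^3 + 9*a^2/10 - a + 4*exp(3*a/2)/3


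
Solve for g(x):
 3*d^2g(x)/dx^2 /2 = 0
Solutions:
 g(x) = C1 + C2*x


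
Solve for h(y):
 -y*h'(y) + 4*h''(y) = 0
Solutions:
 h(y) = C1 + C2*erfi(sqrt(2)*y/4)


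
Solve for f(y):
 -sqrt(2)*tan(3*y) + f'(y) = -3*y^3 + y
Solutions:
 f(y) = C1 - 3*y^4/4 + y^2/2 - sqrt(2)*log(cos(3*y))/3


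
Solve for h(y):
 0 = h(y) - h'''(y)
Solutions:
 h(y) = C3*exp(y) + (C1*sin(sqrt(3)*y/2) + C2*cos(sqrt(3)*y/2))*exp(-y/2)


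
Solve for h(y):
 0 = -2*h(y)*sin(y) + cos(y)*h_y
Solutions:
 h(y) = C1/cos(y)^2


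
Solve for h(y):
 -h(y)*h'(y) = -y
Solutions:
 h(y) = -sqrt(C1 + y^2)
 h(y) = sqrt(C1 + y^2)


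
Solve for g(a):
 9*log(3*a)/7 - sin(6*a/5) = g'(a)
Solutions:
 g(a) = C1 + 9*a*log(a)/7 - 9*a/7 + 9*a*log(3)/7 + 5*cos(6*a/5)/6


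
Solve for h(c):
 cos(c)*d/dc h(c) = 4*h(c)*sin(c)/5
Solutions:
 h(c) = C1/cos(c)^(4/5)


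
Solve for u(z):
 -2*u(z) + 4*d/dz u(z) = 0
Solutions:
 u(z) = C1*exp(z/2)


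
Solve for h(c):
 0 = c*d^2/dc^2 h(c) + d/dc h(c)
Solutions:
 h(c) = C1 + C2*log(c)


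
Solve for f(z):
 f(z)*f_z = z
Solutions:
 f(z) = -sqrt(C1 + z^2)
 f(z) = sqrt(C1 + z^2)


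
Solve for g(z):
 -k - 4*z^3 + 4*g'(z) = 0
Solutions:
 g(z) = C1 + k*z/4 + z^4/4


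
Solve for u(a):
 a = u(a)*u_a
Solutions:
 u(a) = -sqrt(C1 + a^2)
 u(a) = sqrt(C1 + a^2)


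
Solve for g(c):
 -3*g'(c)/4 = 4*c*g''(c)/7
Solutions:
 g(c) = C1 + C2/c^(5/16)


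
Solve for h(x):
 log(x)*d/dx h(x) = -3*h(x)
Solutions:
 h(x) = C1*exp(-3*li(x))


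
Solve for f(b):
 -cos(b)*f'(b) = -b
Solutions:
 f(b) = C1 + Integral(b/cos(b), b)


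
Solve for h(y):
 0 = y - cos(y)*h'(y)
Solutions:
 h(y) = C1 + Integral(y/cos(y), y)


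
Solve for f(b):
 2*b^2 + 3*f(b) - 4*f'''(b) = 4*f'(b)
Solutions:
 f(b) = C1*exp(3^(1/3)*b*(-(27 + sqrt(921))^(1/3) + 4*3^(1/3)/(27 + sqrt(921))^(1/3))/12)*sin(3^(1/6)*b*((27 + sqrt(921))^(-1/3) + 3^(2/3)*(27 + sqrt(921))^(1/3)/12)) + C2*exp(3^(1/3)*b*(-(27 + sqrt(921))^(1/3) + 4*3^(1/3)/(27 + sqrt(921))^(1/3))/12)*cos(3^(1/6)*b*((27 + sqrt(921))^(-1/3) + 3^(2/3)*(27 + sqrt(921))^(1/3)/12)) + C3*exp(-3^(1/3)*b*(-(27 + sqrt(921))^(1/3) + 4*3^(1/3)/(27 + sqrt(921))^(1/3))/6) - 2*b^2/3 - 16*b/9 - 64/27


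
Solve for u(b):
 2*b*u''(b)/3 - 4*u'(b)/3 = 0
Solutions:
 u(b) = C1 + C2*b^3


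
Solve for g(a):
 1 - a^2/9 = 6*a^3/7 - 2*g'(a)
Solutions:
 g(a) = C1 + 3*a^4/28 + a^3/54 - a/2


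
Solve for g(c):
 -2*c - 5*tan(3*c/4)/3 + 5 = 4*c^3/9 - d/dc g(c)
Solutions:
 g(c) = C1 + c^4/9 + c^2 - 5*c - 20*log(cos(3*c/4))/9


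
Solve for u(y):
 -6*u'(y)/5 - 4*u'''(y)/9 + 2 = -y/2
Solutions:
 u(y) = C1 + C2*sin(3*sqrt(30)*y/10) + C3*cos(3*sqrt(30)*y/10) + 5*y^2/24 + 5*y/3


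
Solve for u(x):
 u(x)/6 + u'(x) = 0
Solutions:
 u(x) = C1*exp(-x/6)


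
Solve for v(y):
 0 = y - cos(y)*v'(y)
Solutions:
 v(y) = C1 + Integral(y/cos(y), y)


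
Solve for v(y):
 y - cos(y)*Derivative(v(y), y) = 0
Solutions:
 v(y) = C1 + Integral(y/cos(y), y)


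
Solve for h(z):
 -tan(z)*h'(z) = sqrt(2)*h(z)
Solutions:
 h(z) = C1/sin(z)^(sqrt(2))


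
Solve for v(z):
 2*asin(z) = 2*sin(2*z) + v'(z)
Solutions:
 v(z) = C1 + 2*z*asin(z) + 2*sqrt(1 - z^2) + cos(2*z)


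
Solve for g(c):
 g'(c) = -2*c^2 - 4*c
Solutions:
 g(c) = C1 - 2*c^3/3 - 2*c^2


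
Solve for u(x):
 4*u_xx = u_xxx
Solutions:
 u(x) = C1 + C2*x + C3*exp(4*x)


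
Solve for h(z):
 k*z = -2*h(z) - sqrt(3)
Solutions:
 h(z) = -k*z/2 - sqrt(3)/2


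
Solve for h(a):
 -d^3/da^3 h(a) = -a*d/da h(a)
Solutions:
 h(a) = C1 + Integral(C2*airyai(a) + C3*airybi(a), a)


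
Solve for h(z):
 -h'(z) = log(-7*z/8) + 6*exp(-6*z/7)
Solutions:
 h(z) = C1 - z*log(-z) + z*(-log(7) + 1 + 3*log(2)) + 7*exp(-6*z/7)


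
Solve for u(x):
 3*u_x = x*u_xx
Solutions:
 u(x) = C1 + C2*x^4


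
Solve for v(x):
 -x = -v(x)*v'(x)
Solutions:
 v(x) = -sqrt(C1 + x^2)
 v(x) = sqrt(C1 + x^2)


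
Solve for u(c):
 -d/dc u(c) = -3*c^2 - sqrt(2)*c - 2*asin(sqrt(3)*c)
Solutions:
 u(c) = C1 + c^3 + sqrt(2)*c^2/2 + 2*c*asin(sqrt(3)*c) + 2*sqrt(3)*sqrt(1 - 3*c^2)/3


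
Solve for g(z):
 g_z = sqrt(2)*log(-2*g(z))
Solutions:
 -sqrt(2)*Integral(1/(log(-_y) + log(2)), (_y, g(z)))/2 = C1 - z


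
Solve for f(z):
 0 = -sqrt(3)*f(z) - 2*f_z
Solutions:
 f(z) = C1*exp(-sqrt(3)*z/2)


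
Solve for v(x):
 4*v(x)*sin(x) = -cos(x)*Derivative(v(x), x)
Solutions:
 v(x) = C1*cos(x)^4


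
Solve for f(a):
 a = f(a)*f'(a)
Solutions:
 f(a) = -sqrt(C1 + a^2)
 f(a) = sqrt(C1 + a^2)


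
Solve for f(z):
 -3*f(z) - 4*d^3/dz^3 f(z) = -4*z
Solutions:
 f(z) = C3*exp(-6^(1/3)*z/2) + 4*z/3 + (C1*sin(2^(1/3)*3^(5/6)*z/4) + C2*cos(2^(1/3)*3^(5/6)*z/4))*exp(6^(1/3)*z/4)


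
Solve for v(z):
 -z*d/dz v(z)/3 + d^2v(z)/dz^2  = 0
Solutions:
 v(z) = C1 + C2*erfi(sqrt(6)*z/6)


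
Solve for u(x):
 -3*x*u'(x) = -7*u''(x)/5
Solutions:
 u(x) = C1 + C2*erfi(sqrt(210)*x/14)


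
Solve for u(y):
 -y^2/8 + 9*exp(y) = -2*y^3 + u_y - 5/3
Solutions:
 u(y) = C1 + y^4/2 - y^3/24 + 5*y/3 + 9*exp(y)


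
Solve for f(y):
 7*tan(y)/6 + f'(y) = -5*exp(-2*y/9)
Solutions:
 f(y) = C1 - 7*log(tan(y)^2 + 1)/12 + 45*exp(-2*y/9)/2


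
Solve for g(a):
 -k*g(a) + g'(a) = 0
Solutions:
 g(a) = C1*exp(a*k)


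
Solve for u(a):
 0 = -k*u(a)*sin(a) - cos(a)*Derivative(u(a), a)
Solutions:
 u(a) = C1*exp(k*log(cos(a)))


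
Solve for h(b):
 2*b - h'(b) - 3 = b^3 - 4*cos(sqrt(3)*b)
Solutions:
 h(b) = C1 - b^4/4 + b^2 - 3*b + 4*sqrt(3)*sin(sqrt(3)*b)/3


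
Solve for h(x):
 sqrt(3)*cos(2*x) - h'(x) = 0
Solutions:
 h(x) = C1 + sqrt(3)*sin(2*x)/2


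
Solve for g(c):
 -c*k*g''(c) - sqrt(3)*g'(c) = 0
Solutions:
 g(c) = C1 + c^(((re(k) - sqrt(3))*re(k) + im(k)^2)/(re(k)^2 + im(k)^2))*(C2*sin(sqrt(3)*log(c)*Abs(im(k))/(re(k)^2 + im(k)^2)) + C3*cos(sqrt(3)*log(c)*im(k)/(re(k)^2 + im(k)^2)))


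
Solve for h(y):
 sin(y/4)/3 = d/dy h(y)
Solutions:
 h(y) = C1 - 4*cos(y/4)/3


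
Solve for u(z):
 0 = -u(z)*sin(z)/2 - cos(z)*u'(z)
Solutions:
 u(z) = C1*sqrt(cos(z))


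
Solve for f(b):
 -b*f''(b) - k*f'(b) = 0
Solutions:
 f(b) = C1 + b^(1 - re(k))*(C2*sin(log(b)*Abs(im(k))) + C3*cos(log(b)*im(k)))


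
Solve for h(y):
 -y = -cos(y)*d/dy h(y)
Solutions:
 h(y) = C1 + Integral(y/cos(y), y)


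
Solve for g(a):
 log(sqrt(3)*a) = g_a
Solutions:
 g(a) = C1 + a*log(a) - a + a*log(3)/2


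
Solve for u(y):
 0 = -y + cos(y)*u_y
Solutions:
 u(y) = C1 + Integral(y/cos(y), y)


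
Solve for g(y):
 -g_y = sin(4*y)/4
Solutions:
 g(y) = C1 + cos(4*y)/16
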